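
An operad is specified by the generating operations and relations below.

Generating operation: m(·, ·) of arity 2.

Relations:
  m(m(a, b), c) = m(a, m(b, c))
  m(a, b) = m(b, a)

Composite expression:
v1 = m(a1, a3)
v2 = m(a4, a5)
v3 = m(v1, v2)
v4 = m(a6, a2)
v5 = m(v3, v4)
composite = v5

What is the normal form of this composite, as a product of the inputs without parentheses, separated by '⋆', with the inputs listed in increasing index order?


a1 ⋆ a2 ⋆ a3 ⋆ a4 ⋆ a5 ⋆ a6

Any arrangement under m is one operation, so sort the a-inputs.
m(a1, a3) reduces to a1 ⋆ a3
m(a4, a5) reduces to a4 ⋆ a5
m(m(a1, a3), m(a4, a5)) reduces to a1 ⋆ a3 ⋆ a4 ⋆ a5
m(a6, a2) reduces to a6 ⋆ a2
m(m(m(a1, a3), m(a4, a5)), m(a6, a2)) reduces to a1 ⋆ a3 ⋆ a4 ⋆ a5 ⋆ a6 ⋆ a2
reordering the factors by index: a1 ⋆ a2 ⋆ a3 ⋆ a4 ⋆ a5 ⋆ a6


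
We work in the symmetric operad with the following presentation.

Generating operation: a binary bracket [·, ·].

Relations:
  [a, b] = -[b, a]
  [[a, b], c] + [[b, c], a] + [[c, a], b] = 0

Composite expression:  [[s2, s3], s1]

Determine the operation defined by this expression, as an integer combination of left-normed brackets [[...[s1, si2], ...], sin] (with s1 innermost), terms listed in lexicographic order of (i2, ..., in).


-[[s1, s2], s3] + [[s1, s3], s2]


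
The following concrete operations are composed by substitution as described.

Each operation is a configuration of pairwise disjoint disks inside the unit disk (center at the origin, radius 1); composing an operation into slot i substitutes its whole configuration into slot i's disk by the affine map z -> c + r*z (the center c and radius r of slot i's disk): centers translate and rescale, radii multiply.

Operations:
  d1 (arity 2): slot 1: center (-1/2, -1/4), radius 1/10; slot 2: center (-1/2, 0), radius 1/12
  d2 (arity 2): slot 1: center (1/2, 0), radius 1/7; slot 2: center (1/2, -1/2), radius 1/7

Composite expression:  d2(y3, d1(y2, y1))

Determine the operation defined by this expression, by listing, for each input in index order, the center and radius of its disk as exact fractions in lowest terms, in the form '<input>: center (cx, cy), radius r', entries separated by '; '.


y1: center (3/7, -1/2), radius 1/84; y2: center (3/7, -15/28), radius 1/70; y3: center (1/2, 0), radius 1/7

Each y-disk chains the slot maps above it in d2; radii multiply.
input y3: applying the 1 nested substitution gives center (1/2, 0), radius 1/7
input y2: applying the 2 nested substitutions gives center (3/7, -15/28), radius 1/70
input y1: applying the 2 nested substitutions gives center (3/7, -1/2), radius 1/84


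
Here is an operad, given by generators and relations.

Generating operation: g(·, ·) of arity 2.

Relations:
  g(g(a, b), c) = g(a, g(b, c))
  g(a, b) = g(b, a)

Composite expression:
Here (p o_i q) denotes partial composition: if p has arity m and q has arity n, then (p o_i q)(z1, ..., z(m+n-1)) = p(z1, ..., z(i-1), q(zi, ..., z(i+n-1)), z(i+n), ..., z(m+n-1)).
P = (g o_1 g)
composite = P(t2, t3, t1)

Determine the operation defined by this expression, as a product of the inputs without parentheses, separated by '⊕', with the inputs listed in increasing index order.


t1 ⊕ t2 ⊕ t3

Key point: g commutes, so take the t-inputs in any fixed order.
g(t2, t3) collapses to t2 ⊕ t3
g(g(t2, t3), t1) collapses to t2 ⊕ t3 ⊕ t1
the factors in increasing index order: t1 ⊕ t2 ⊕ t3


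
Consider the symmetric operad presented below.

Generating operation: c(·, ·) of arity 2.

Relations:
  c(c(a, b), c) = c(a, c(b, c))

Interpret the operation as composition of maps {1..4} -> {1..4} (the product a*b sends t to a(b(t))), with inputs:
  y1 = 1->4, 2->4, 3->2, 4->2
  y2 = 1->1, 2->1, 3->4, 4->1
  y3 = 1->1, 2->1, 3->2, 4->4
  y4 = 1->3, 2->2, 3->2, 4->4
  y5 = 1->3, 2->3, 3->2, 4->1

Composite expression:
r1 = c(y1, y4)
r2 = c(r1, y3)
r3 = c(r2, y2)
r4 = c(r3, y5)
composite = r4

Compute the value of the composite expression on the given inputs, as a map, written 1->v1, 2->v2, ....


1->2, 2->2, 3->2, 4->2

c(y1, y4) = 1->2, 2->4, 3->4, 4->2
c(c(y1, y4), y3) = 1->2, 2->2, 3->4, 4->2
c(c(c(y1, y4), y3), y2) = 1->2, 2->2, 3->2, 4->2
c(c(c(c(y1, y4), y3), y2), y5) = 1->2, 2->2, 3->2, 4->2


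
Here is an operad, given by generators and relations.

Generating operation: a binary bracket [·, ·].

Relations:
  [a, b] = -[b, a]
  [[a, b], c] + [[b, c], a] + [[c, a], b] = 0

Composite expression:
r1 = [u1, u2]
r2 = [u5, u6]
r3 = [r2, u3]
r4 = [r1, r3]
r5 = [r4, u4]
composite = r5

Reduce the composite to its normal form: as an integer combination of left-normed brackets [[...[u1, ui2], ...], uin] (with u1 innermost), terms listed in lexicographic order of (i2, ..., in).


-[[[[[u1, u2], u3], u5], u6], u4] + [[[[[u1, u2], u3], u6], u5], u4] + [[[[[u1, u2], u5], u6], u3], u4] - [[[[[u1, u2], u6], u5], u3], u4]

A multilinear Lie element is pinned by u1-initial words (u1 innermost).
Composite bracket: [[[u1, u2], [[u5, u6], u3]], u4]
The bracket unfolds into 32 signed words via [a, b] = ab - ba (2^5 = 32).
Only words starting with u1 matter:
  u1u2u3u5u6u4 appears with sign -1, giving the term -[[[[[u1, u2], u3], u5], u6], u4]
  u1u2u3u6u5u4 appears with sign +1, giving the term +[[[[[u1, u2], u3], u6], u5], u4]
  u1u2u5u6u3u4 appears with sign +1, giving the term +[[[[[u1, u2], u5], u6], u3], u4]
  u1u2u6u5u3u4 appears with sign -1, giving the term -[[[[[u1, u2], u6], u5], u3], u4]


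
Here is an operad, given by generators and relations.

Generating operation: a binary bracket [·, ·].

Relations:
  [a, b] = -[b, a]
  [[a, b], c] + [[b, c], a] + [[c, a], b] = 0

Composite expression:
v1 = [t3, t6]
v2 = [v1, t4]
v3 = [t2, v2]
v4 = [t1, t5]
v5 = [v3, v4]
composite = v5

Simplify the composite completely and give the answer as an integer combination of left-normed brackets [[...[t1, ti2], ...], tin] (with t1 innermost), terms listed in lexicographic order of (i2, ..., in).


Expand each bracket as ab - ba; the t1-initial words give the coefficients.
Composite bracket: [[t2, [[t3, t6], t4]], [t1, t5]]
Expanding via [a, b] = ab - ba: 32 signed words (2^5 = 32).
Words beginning with t1 determine it all:
  word t1t5t2t3t6t4 has sign -1, contributing -[[[[[t1, t5], t2], t3], t6], t4]
  word t1t5t2t4t3t6 has sign +1, contributing +[[[[[t1, t5], t2], t4], t3], t6]
  word t1t5t2t4t6t3 has sign -1, contributing -[[[[[t1, t5], t2], t4], t6], t3]
  word t1t5t2t6t3t4 has sign +1, contributing +[[[[[t1, t5], t2], t6], t3], t4]
  word t1t5t3t6t4t2 has sign +1, contributing +[[[[[t1, t5], t3], t6], t4], t2]
  word t1t5t4t3t6t2 has sign -1, contributing -[[[[[t1, t5], t4], t3], t6], t2]
  word t1t5t4t6t3t2 has sign +1, contributing +[[[[[t1, t5], t4], t6], t3], t2]
  word t1t5t6t3t4t2 has sign -1, contributing -[[[[[t1, t5], t6], t3], t4], t2]

-[[[[[t1, t5], t2], t3], t6], t4] + [[[[[t1, t5], t2], t4], t3], t6] - [[[[[t1, t5], t2], t4], t6], t3] + [[[[[t1, t5], t2], t6], t3], t4] + [[[[[t1, t5], t3], t6], t4], t2] - [[[[[t1, t5], t4], t3], t6], t2] + [[[[[t1, t5], t4], t6], t3], t2] - [[[[[t1, t5], t6], t3], t4], t2]


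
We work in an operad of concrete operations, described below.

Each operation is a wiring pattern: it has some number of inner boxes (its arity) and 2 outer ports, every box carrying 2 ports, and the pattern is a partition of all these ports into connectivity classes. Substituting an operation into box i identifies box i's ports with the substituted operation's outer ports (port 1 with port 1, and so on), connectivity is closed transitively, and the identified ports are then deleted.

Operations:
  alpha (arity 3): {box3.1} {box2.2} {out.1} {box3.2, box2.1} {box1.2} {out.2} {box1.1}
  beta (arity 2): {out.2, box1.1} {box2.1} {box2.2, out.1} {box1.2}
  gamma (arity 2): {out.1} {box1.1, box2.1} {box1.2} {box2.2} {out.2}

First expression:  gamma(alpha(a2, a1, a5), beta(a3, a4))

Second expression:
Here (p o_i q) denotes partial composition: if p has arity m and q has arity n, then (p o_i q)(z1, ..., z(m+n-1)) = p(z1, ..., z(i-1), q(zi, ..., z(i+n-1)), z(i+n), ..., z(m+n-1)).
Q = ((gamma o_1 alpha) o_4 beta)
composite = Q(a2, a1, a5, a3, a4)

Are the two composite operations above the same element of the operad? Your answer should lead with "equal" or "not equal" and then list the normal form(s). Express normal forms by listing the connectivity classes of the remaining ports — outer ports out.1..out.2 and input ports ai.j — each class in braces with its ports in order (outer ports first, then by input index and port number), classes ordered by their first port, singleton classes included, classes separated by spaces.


equal; the common form is {out.1} {out.2} {a1.1, a5.2} {a1.2} {a2.1} {a2.2} {a3.1} {a3.2} {a4.1} {a4.2} {a5.1}

The first expression, normalized: {out.1} {out.2} {a1.1, a5.2} {a1.2} {a2.1} {a2.2} {a3.1} {a3.2} {a4.1} {a4.2} {a5.1}
The second expression, normalized: {out.1} {out.2} {a1.1, a5.2} {a1.2} {a2.1} {a2.2} {a3.1} {a3.2} {a4.1} {a4.2} {a5.1}
Same normal form: equal.


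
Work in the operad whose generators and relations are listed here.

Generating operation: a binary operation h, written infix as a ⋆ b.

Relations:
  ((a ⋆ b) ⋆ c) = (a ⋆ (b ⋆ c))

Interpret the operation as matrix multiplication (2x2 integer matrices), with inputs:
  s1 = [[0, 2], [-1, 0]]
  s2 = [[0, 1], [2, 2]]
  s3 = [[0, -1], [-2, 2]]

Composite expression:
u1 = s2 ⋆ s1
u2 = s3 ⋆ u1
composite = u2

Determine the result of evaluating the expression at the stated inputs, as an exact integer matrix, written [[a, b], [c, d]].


[[2, -4], [-2, 8]]

(s2 ⋆ s1) = [[-1, 0], [-2, 4]]
(s3 ⋆ (s2 ⋆ s1)) = [[2, -4], [-2, 8]]


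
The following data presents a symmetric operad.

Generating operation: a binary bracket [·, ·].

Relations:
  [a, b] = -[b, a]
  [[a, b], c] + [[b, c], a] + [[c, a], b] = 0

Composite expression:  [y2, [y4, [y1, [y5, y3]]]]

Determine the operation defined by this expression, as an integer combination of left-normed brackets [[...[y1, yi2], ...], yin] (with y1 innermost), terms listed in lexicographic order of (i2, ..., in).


-[[[[y1, y3], y5], y4], y2] + [[[[y1, y5], y3], y4], y2]


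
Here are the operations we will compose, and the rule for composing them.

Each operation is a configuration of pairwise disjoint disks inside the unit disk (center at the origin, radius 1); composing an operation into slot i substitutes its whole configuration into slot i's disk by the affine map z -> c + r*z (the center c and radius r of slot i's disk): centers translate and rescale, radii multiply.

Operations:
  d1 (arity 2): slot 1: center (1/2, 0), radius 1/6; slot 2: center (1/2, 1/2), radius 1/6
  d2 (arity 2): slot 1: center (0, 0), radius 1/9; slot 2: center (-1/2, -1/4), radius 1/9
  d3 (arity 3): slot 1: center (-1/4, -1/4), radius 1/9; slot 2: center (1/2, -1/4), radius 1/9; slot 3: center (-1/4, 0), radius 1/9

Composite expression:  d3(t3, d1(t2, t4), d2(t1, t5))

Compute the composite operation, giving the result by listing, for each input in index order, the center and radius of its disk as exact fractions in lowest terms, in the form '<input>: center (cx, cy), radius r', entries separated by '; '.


t1: center (-1/4, 0), radius 1/81; t2: center (5/9, -1/4), radius 1/54; t3: center (-1/4, -1/4), radius 1/9; t4: center (5/9, -7/36), radius 1/54; t5: center (-11/36, -1/36), radius 1/81

Only the slot chain above each t matters under d3; compose those maps.
tracing t3 down its 1-map path: center (-1/4, -1/4), radius 1/9
tracing t2 down its 2-map path: center (5/9, -1/4), radius 1/54
tracing t4 down its 2-map path: center (5/9, -7/36), radius 1/54
tracing t1 down its 2-map path: center (-1/4, 0), radius 1/81
tracing t5 down its 2-map path: center (-11/36, -1/36), radius 1/81


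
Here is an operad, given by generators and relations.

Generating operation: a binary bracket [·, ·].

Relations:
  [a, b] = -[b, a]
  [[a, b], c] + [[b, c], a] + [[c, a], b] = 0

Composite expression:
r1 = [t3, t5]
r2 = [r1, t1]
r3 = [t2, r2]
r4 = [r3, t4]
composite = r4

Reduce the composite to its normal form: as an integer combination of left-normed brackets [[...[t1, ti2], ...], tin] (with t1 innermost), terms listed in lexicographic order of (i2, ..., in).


In the tensor algebra, words opening t1 carry the t1-anchored form.
Composite bracket: [[t2, [[t3, t5], t1]], t4]
Under [a, b] = ab - ba we get 16 signed associative words (2^4 = 16).
Collect the words opening with t1:
  word t1t3t5t2t4 has sign +1, contributing +[[[[t1, t3], t5], t2], t4]
  word t1t5t3t2t4 has sign -1, contributing -[[[[t1, t5], t3], t2], t4]

[[[[t1, t3], t5], t2], t4] - [[[[t1, t5], t3], t2], t4]


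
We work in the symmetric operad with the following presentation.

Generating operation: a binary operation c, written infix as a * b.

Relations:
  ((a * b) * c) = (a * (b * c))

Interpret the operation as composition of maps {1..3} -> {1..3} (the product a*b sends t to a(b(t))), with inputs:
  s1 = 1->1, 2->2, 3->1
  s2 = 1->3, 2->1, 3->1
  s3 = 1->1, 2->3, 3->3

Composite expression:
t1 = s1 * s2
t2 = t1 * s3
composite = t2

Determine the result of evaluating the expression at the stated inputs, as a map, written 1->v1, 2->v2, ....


1->1, 2->1, 3->1

(s1 * s2) = 1->1, 2->1, 3->1
((s1 * s2) * s3) = 1->1, 2->1, 3->1


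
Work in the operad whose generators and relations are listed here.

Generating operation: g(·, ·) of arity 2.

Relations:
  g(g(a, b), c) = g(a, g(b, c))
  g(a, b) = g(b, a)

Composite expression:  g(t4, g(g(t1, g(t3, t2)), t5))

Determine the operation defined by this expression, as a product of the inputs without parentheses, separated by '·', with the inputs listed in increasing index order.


t1 · t2 · t3 · t4 · t5

Any arrangement under g is one operation, so sort the t-inputs.
g(t3, t2) spells out as t3 · t2
g(t1, g(t3, t2)) spells out as t1 · t3 · t2
g(g(t1, g(t3, t2)), t5) spells out as t1 · t3 · t2 · t5
g(t4, g(g(t1, g(t3, t2)), t5)) spells out as t4 · t1 · t3 · t2 · t5
reordering the factors by index: t1 · t2 · t3 · t4 · t5


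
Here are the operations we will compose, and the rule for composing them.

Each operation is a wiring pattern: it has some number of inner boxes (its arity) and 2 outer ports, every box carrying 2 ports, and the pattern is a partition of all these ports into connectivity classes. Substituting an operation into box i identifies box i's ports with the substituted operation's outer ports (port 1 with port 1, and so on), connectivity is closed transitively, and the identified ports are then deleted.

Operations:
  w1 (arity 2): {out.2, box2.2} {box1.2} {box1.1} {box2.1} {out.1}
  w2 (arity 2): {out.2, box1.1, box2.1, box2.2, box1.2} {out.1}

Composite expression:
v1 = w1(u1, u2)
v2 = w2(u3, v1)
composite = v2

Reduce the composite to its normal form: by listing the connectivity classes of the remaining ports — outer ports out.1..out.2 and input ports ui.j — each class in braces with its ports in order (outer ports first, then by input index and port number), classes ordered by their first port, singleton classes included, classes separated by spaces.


{out.1} {out.2, u2.2, u3.1, u3.2} {u1.1} {u1.2} {u2.1}


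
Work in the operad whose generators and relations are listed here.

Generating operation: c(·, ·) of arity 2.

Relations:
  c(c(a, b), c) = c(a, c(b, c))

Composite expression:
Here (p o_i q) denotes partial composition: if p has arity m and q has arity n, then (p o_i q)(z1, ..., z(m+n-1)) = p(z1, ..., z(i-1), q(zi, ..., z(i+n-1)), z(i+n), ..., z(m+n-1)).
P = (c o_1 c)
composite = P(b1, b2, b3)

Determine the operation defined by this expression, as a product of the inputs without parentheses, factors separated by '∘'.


b1 ∘ b2 ∘ b3

The c-tree's shape is irrelevant; the b-reading-order decides.
c(b1, b2) unparenthesizes to b1 ∘ b2
c(c(b1, b2), b3) unparenthesizes to b1 ∘ b2 ∘ b3


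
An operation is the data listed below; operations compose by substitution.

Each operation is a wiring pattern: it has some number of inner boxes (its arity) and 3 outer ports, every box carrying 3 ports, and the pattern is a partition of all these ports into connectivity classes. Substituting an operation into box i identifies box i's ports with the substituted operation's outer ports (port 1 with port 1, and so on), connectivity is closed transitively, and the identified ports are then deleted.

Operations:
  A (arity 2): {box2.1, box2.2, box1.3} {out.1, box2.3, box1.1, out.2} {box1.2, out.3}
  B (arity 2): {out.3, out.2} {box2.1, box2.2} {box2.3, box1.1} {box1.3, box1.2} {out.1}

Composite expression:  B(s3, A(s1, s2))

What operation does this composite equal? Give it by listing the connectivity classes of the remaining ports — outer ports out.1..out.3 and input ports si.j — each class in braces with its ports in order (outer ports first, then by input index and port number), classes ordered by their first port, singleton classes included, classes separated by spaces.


{out.1} {out.2, out.3} {s1.1, s2.3} {s1.2, s3.1} {s1.3, s2.1, s2.2} {s3.2, s3.3}

Treat the ports identified at B as solder joints: merge, then drop.
the subtree at A composes to {out.1, out.2, s1.1, s2.3} {out.3, s1.2} {s1.3, s2.1, s2.2} on (s1, s2); out.j = own outer ports
the subtree at B composes to {out.1} {out.2, out.3} {s1.1, s2.3} {s1.2, s3.1} {s1.3, s2.1, s2.2} {s3.2, s3.3} on (s3, s1, s2); out.j = own outer ports


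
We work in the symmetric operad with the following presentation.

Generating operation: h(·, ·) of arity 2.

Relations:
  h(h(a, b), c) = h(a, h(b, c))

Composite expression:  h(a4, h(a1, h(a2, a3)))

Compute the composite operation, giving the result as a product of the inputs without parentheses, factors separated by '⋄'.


Associativity of h dissolves the nesting; only the a-input order survives.
h(a2, a3) unparenthesizes to a2 ⋄ a3
h(a1, h(a2, a3)) unparenthesizes to a1 ⋄ a2 ⋄ a3
h(a4, h(a1, h(a2, a3))) unparenthesizes to a4 ⋄ a1 ⋄ a2 ⋄ a3

a4 ⋄ a1 ⋄ a2 ⋄ a3


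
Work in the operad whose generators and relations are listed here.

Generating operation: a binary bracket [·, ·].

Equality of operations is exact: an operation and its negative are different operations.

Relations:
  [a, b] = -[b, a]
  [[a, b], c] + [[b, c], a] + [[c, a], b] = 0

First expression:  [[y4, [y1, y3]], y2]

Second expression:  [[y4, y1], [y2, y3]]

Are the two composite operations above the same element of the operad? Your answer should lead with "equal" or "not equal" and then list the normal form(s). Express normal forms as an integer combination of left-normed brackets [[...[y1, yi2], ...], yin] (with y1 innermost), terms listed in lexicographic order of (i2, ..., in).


not equal: they reduce to -[[[y1, y3], y4], y2] and -[[[y1, y4], y2], y3] + [[[y1, y4], y3], y2]


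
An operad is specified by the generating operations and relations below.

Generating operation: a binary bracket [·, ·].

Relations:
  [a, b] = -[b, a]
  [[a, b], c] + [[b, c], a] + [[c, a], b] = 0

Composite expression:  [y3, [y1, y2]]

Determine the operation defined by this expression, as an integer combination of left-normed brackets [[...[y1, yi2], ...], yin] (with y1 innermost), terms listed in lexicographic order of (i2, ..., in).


-[[y1, y2], y3]

Expand each bracket as ab - ba; the y1-initial words give the coefficients.
Composite bracket: [y3, [y1, y2]]
Applying ab - ba throughout gives 4 signed words (2^2 = 4).
Collect the words opening with y1:
  from y1y2y3, sign -1: term -[[y1, y2], y3]


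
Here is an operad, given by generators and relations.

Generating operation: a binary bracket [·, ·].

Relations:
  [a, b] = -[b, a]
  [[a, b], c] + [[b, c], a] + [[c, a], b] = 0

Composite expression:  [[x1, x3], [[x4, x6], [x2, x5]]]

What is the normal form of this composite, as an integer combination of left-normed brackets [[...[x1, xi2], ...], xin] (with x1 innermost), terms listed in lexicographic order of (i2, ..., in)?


Antisymmetry and Jacobi reduce to x1-anchored left-normed brackets.
Composite bracket: [[x1, x3], [[x4, x6], [x2, x5]]]
Each bracket splits as ab - ba, giving 32 signed words (2^5 = 32).
Only words starting with x1 matter:
  x1x3x2x5x4x6 appears with sign -1, giving the term -[[[[[x1, x3], x2], x5], x4], x6]
  x1x3x2x5x6x4 appears with sign +1, giving the term +[[[[[x1, x3], x2], x5], x6], x4]
  x1x3x4x6x2x5 appears with sign +1, giving the term +[[[[[x1, x3], x4], x6], x2], x5]
  x1x3x4x6x5x2 appears with sign -1, giving the term -[[[[[x1, x3], x4], x6], x5], x2]
  x1x3x5x2x4x6 appears with sign +1, giving the term +[[[[[x1, x3], x5], x2], x4], x6]
  x1x3x5x2x6x4 appears with sign -1, giving the term -[[[[[x1, x3], x5], x2], x6], x4]
  x1x3x6x4x2x5 appears with sign -1, giving the term -[[[[[x1, x3], x6], x4], x2], x5]
  x1x3x6x4x5x2 appears with sign +1, giving the term +[[[[[x1, x3], x6], x4], x5], x2]

-[[[[[x1, x3], x2], x5], x4], x6] + [[[[[x1, x3], x2], x5], x6], x4] + [[[[[x1, x3], x4], x6], x2], x5] - [[[[[x1, x3], x4], x6], x5], x2] + [[[[[x1, x3], x5], x2], x4], x6] - [[[[[x1, x3], x5], x2], x6], x4] - [[[[[x1, x3], x6], x4], x2], x5] + [[[[[x1, x3], x6], x4], x5], x2]


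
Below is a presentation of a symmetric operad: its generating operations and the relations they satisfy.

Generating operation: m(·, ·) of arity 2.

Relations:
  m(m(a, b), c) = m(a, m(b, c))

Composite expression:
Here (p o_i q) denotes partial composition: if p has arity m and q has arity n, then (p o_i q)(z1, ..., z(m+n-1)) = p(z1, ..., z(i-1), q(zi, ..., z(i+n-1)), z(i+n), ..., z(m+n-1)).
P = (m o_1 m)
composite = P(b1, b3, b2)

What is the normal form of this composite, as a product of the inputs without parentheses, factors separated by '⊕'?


Associativity of m dissolves the nesting; only the b-input order survives.
m(b1, b3) reduces to b1 ⊕ b3
m(m(b1, b3), b2) reduces to b1 ⊕ b3 ⊕ b2

b1 ⊕ b3 ⊕ b2


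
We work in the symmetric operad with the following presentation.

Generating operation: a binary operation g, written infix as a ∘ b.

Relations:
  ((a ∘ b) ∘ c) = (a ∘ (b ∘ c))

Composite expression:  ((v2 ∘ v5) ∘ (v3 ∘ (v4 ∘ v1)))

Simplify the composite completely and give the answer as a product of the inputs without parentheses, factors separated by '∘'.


v2 ∘ v5 ∘ v3 ∘ v4 ∘ v1

Associativity of g dissolves the nesting; only the v-input order survives.
(v2 ∘ v5) reduces to v2 ∘ v5
(v4 ∘ v1) reduces to v4 ∘ v1
(v3 ∘ (v4 ∘ v1)) reduces to v3 ∘ v4 ∘ v1
((v2 ∘ v5) ∘ (v3 ∘ (v4 ∘ v1))) reduces to v2 ∘ v5 ∘ v3 ∘ v4 ∘ v1


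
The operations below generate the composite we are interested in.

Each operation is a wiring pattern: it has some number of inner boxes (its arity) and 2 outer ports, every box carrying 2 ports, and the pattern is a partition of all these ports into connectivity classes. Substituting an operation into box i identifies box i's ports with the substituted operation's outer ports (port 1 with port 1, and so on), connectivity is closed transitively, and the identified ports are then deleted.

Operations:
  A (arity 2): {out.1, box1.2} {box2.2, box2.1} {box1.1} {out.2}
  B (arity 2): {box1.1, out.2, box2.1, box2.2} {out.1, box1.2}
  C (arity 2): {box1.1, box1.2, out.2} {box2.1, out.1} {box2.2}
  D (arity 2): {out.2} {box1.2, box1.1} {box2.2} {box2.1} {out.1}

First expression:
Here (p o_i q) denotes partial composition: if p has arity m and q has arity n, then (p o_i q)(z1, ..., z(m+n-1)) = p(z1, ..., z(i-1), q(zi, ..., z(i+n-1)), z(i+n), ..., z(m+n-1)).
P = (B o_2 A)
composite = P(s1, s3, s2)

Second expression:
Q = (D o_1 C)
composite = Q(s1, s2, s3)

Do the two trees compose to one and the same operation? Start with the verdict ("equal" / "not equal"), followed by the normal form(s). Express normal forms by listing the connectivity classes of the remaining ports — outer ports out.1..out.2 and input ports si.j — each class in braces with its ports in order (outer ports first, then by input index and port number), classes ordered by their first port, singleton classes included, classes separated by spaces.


In normal form, the first expression is {out.1, s1.2} {out.2, s1.1, s3.2} {s2.1, s2.2} {s3.1}
In normal form, the second expression is {out.1} {out.2} {s1.1, s1.2, s2.1} {s2.2} {s3.1} {s3.2}
No match — not equal.

not equal; the first gives {out.1, s1.2} {out.2, s1.1, s3.2} {s2.1, s2.2} {s3.1} and the second {out.1} {out.2} {s1.1, s1.2, s2.1} {s2.2} {s3.1} {s3.2}


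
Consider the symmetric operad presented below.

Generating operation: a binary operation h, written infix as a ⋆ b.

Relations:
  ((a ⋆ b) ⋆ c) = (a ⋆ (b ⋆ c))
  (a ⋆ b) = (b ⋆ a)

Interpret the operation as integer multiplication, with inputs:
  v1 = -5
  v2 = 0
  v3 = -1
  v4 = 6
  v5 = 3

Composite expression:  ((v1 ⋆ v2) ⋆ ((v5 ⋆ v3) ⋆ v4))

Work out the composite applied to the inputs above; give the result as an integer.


0


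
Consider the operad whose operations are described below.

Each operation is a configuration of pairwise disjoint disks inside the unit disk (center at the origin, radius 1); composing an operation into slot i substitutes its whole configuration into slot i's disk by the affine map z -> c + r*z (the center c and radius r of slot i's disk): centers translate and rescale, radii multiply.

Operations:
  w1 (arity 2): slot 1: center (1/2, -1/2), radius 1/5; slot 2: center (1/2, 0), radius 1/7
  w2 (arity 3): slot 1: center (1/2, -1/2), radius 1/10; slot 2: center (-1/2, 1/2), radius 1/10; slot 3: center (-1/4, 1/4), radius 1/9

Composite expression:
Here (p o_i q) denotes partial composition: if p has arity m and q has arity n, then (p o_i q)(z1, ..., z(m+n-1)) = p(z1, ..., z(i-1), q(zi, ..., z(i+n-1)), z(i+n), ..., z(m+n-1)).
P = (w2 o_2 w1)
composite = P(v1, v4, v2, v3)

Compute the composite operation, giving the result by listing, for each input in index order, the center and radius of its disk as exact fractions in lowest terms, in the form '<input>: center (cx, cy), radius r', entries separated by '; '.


v1: center (1/2, -1/2), radius 1/10; v2: center (-9/20, 1/2), radius 1/70; v3: center (-1/4, 1/4), radius 1/9; v4: center (-9/20, 9/20), radius 1/50

Only the slot chain above each v matters under w2; compose those maps.
for v1, the 1-step affine chain lands on center (1/2, -1/2), radius 1/10
for v4, the 2-step affine chain lands on center (-9/20, 9/20), radius 1/50
for v2, the 2-step affine chain lands on center (-9/20, 1/2), radius 1/70
for v3, the 1-step affine chain lands on center (-1/4, 1/4), radius 1/9


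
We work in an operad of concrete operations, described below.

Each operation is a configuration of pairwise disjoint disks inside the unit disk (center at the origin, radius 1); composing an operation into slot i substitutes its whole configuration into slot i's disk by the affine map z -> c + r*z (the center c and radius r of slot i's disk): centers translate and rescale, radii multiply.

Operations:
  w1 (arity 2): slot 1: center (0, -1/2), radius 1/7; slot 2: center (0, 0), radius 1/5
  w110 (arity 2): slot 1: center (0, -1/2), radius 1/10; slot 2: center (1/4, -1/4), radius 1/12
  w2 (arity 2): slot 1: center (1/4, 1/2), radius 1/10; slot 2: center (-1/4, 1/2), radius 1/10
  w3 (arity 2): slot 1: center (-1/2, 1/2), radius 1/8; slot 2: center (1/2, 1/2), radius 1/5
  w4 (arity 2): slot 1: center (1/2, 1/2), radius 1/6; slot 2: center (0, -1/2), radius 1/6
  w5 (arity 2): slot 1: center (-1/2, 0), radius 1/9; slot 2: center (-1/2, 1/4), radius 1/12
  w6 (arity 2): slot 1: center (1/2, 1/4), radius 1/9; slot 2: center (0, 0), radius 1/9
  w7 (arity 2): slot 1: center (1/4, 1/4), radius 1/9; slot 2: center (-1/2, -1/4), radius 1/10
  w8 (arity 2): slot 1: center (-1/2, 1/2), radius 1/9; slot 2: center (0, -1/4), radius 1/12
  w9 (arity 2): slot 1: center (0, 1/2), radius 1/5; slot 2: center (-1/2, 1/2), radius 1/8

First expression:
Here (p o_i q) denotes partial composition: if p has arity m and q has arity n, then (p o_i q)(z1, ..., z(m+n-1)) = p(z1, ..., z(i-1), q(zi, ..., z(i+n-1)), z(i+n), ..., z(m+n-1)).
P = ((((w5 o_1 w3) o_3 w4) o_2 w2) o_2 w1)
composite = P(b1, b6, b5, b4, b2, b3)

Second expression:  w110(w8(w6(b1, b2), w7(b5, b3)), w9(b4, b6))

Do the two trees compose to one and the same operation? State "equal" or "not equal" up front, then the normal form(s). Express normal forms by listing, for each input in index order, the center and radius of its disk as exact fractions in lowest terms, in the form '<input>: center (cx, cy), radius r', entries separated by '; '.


The first expression, normalized: b1: center (-5/9, 1/18), radius 1/72; b2: center (-11/24, 7/24), radius 1/72; b3: center (-1/2, 5/24), radius 1/72; b4: center (-9/20, 1/15), radius 1/450; b5: center (-79/180, 1/15), radius 1/2250; b6: center (-79/180, 59/900), radius 1/3150
The second expression, normalized: b1: center (-2/45, -161/360), radius 1/810; b2: center (-1/20, -9/20), radius 1/810; b3: center (-1/240, -253/480), radius 1/1200; b4: center (1/4, -5/24), radius 1/60; b5: center (1/480, -251/480), radius 1/1080; b6: center (5/24, -5/24), radius 1/96
They disagree, so not equal.

not equal; the first gives b1: center (-5/9, 1/18), radius 1/72; b2: center (-11/24, 7/24), radius 1/72; b3: center (-1/2, 5/24), radius 1/72; b4: center (-9/20, 1/15), radius 1/450; b5: center (-79/180, 1/15), radius 1/2250; b6: center (-79/180, 59/900), radius 1/3150 and the second b1: center (-2/45, -161/360), radius 1/810; b2: center (-1/20, -9/20), radius 1/810; b3: center (-1/240, -253/480), radius 1/1200; b4: center (1/4, -5/24), radius 1/60; b5: center (1/480, -251/480), radius 1/1080; b6: center (5/24, -5/24), radius 1/96


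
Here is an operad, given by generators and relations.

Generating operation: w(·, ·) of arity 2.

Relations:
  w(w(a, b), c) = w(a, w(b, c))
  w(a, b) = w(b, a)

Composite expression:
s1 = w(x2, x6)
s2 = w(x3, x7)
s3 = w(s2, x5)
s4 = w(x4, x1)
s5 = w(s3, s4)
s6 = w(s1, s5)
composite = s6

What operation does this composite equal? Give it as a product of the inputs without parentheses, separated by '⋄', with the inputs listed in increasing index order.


Reordering under w is free, so list the x-inputs canonically.
w(x2, x6) linearizes to x2 ⋄ x6
w(x3, x7) linearizes to x3 ⋄ x7
w(w(x3, x7), x5) linearizes to x3 ⋄ x7 ⋄ x5
w(x4, x1) linearizes to x4 ⋄ x1
w(w(w(x3, x7), x5), w(x4, x1)) linearizes to x3 ⋄ x7 ⋄ x5 ⋄ x4 ⋄ x1
w(w(x2, x6), w(w(w(x3, x7), x5), w(x4, x1))) linearizes to x2 ⋄ x6 ⋄ x3 ⋄ x7 ⋄ x5 ⋄ x4 ⋄ x1
commutativity sorts the factors: x1 ⋄ x2 ⋄ x3 ⋄ x4 ⋄ x5 ⋄ x6 ⋄ x7

x1 ⋄ x2 ⋄ x3 ⋄ x4 ⋄ x5 ⋄ x6 ⋄ x7


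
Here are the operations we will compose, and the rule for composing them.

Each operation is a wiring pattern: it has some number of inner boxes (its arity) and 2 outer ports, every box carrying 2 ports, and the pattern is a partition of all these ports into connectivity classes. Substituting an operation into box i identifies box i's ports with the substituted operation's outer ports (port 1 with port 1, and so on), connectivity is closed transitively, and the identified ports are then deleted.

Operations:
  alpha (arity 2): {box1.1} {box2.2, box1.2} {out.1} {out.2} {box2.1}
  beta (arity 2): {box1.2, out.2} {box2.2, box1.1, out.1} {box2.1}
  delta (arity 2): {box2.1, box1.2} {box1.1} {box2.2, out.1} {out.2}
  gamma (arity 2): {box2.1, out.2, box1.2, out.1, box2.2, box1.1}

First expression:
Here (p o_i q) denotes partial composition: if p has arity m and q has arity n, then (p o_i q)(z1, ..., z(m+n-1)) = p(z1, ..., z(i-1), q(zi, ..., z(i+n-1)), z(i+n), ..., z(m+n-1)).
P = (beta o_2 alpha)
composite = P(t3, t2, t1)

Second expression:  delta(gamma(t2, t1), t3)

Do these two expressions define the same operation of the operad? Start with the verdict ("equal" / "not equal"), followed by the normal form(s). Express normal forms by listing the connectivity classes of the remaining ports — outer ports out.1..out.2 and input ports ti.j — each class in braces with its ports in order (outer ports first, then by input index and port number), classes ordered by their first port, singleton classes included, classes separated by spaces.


not equal; first: {out.1, t3.1} {out.2, t3.2} {t1.1} {t1.2, t2.2} {t2.1}; second: {out.1, t3.2} {out.2} {t1.1, t1.2, t2.1, t2.2, t3.1}

Reducing the first expression gives {out.1, t3.1} {out.2, t3.2} {t1.1} {t1.2, t2.2} {t2.1}
Reducing the second expression gives {out.1, t3.2} {out.2} {t1.1, t1.2, t2.1, t2.2, t3.1}
The forms do not match — not equal.


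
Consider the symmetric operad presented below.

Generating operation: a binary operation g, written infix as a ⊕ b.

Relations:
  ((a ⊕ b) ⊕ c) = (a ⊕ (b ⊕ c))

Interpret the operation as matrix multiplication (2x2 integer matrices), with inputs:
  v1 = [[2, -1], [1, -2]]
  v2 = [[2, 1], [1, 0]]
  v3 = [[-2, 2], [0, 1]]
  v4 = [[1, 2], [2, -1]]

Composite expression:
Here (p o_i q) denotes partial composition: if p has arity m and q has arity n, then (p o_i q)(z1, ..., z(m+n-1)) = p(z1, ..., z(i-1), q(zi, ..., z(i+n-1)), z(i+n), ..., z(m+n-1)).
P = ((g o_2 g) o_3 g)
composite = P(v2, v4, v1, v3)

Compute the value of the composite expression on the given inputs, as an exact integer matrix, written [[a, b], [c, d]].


(v1 ⊕ v3) = [[-4, 3], [-2, 0]]
(v4 ⊕ (v1 ⊕ v3)) = [[-8, 3], [-6, 6]]
(v2 ⊕ (v4 ⊕ (v1 ⊕ v3))) = [[-22, 12], [-8, 3]]

[[-22, 12], [-8, 3]]


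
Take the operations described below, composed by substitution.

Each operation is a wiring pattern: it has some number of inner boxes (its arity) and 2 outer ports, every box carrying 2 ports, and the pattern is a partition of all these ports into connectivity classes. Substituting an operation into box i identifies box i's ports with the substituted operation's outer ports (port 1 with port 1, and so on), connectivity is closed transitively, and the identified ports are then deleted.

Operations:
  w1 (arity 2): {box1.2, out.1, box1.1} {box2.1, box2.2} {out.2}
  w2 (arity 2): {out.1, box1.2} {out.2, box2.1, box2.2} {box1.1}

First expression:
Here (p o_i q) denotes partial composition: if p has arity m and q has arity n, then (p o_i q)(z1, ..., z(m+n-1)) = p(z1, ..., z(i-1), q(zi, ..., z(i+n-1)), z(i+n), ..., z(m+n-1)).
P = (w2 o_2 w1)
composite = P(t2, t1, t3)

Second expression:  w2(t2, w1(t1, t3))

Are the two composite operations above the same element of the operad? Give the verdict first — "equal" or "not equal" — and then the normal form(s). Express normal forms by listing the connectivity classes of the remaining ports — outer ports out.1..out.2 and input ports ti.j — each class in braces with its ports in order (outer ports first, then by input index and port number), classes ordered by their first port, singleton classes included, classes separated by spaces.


Normal form of the first expression: {out.1, t2.2} {out.2, t1.1, t1.2} {t2.1} {t3.1, t3.2}
Normal form of the second expression: {out.1, t2.2} {out.2, t1.1, t1.2} {t2.1} {t3.1, t3.2}
The normal forms match — equal.

equal; the common form is {out.1, t2.2} {out.2, t1.1, t1.2} {t2.1} {t3.1, t3.2}


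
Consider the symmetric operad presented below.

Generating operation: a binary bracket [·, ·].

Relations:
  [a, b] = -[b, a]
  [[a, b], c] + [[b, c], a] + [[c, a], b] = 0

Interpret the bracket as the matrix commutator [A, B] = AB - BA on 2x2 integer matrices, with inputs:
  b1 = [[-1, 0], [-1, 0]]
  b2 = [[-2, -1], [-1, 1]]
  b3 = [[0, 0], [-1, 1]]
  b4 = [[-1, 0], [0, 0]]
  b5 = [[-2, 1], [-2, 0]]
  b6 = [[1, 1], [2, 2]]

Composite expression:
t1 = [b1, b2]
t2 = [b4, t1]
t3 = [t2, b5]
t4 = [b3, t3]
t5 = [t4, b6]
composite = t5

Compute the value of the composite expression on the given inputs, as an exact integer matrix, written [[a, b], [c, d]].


[[8, -2], [12, -8]]

[b1, b2] = [[-1, 1], [2, 1]]
[b4, [b1, b2]] = [[0, -1], [2, 0]]
[[b4, [b1, b2]], b5] = [[0, -2], [-4, 0]]
[b3, [[b4, [b1, b2]], b5]] = [[-2, 2], [-4, 2]]
[[b3, [[b4, [b1, b2]], b5]], b6] = [[8, -2], [12, -8]]


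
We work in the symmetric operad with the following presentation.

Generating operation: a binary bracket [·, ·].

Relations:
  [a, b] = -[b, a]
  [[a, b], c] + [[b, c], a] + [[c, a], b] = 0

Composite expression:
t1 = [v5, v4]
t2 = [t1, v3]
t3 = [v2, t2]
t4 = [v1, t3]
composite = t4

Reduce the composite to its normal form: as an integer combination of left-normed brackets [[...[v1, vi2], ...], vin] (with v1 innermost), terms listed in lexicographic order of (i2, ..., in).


[[[[v1, v2], v3], v4], v5] - [[[[v1, v2], v3], v5], v4] - [[[[v1, v2], v4], v5], v3] + [[[[v1, v2], v5], v4], v3] - [[[[v1, v3], v4], v5], v2] + [[[[v1, v3], v5], v4], v2] + [[[[v1, v4], v5], v3], v2] - [[[[v1, v5], v4], v3], v2]

A multilinear Lie element is pinned by v1-initial words (v1 innermost).
Composite bracket: [v1, [v2, [[v5, v4], v3]]]
Under [a, b] = ab - ba we get 16 signed associative words (2^4 = 16).
Words beginning with v1 determine it all:
  v1v2v3v4v5 appears with sign +1, giving the term +[[[[v1, v2], v3], v4], v5]
  v1v2v3v5v4 appears with sign -1, giving the term -[[[[v1, v2], v3], v5], v4]
  v1v2v4v5v3 appears with sign -1, giving the term -[[[[v1, v2], v4], v5], v3]
  v1v2v5v4v3 appears with sign +1, giving the term +[[[[v1, v2], v5], v4], v3]
  v1v3v4v5v2 appears with sign -1, giving the term -[[[[v1, v3], v4], v5], v2]
  v1v3v5v4v2 appears with sign +1, giving the term +[[[[v1, v3], v5], v4], v2]
  v1v4v5v3v2 appears with sign +1, giving the term +[[[[v1, v4], v5], v3], v2]
  v1v5v4v3v2 appears with sign -1, giving the term -[[[[v1, v5], v4], v3], v2]


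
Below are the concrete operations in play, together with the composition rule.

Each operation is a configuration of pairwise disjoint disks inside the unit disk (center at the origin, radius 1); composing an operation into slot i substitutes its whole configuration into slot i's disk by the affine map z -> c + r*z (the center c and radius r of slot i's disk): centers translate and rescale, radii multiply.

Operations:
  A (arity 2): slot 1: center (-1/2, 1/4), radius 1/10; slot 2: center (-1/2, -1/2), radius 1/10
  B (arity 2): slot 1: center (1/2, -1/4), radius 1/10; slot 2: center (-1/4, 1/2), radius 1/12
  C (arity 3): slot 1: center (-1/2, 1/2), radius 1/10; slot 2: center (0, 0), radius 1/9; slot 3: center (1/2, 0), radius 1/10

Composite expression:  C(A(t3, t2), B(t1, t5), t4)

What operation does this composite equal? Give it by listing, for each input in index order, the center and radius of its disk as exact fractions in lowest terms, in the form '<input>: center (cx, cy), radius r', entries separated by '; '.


t1: center (1/18, -1/36), radius 1/90; t2: center (-11/20, 9/20), radius 1/100; t3: center (-11/20, 21/40), radius 1/100; t4: center (1/2, 0), radius 1/10; t5: center (-1/36, 1/18), radius 1/108

Affine substitution under C: radii multiply and t-centers shift.
t3 passes through 2 substitutions, ending at center (-11/20, 21/40), radius 1/100
t2 passes through 2 substitutions, ending at center (-11/20, 9/20), radius 1/100
t1 passes through 2 substitutions, ending at center (1/18, -1/36), radius 1/90
t5 passes through 2 substitutions, ending at center (-1/36, 1/18), radius 1/108
t4 passes through 1 substitution, ending at center (1/2, 0), radius 1/10


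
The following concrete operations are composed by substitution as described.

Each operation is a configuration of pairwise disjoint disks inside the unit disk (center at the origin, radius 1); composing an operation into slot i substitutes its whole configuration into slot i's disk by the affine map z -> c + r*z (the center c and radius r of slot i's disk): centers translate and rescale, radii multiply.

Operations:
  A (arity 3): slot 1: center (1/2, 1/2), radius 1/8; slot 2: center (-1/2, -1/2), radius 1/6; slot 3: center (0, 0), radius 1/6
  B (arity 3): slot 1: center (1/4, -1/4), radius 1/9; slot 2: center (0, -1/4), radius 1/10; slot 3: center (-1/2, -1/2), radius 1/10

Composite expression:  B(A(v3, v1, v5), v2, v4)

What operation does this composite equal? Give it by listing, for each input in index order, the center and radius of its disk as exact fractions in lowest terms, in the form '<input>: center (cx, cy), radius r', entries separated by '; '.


v1: center (7/36, -11/36), radius 1/54; v2: center (0, -1/4), radius 1/10; v3: center (11/36, -7/36), radius 1/72; v4: center (-1/2, -1/2), radius 1/10; v5: center (1/4, -1/4), radius 1/54

Each v-disk chains the slot maps above it in B; radii multiply.
v3: after 2 affine steps, its disk has center (11/36, -7/36), radius 1/72
v1: after 2 affine steps, its disk has center (7/36, -11/36), radius 1/54
v5: after 2 affine steps, its disk has center (1/4, -1/4), radius 1/54
v2: after 1 affine step, its disk has center (0, -1/4), radius 1/10
v4: after 1 affine step, its disk has center (-1/2, -1/2), radius 1/10
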